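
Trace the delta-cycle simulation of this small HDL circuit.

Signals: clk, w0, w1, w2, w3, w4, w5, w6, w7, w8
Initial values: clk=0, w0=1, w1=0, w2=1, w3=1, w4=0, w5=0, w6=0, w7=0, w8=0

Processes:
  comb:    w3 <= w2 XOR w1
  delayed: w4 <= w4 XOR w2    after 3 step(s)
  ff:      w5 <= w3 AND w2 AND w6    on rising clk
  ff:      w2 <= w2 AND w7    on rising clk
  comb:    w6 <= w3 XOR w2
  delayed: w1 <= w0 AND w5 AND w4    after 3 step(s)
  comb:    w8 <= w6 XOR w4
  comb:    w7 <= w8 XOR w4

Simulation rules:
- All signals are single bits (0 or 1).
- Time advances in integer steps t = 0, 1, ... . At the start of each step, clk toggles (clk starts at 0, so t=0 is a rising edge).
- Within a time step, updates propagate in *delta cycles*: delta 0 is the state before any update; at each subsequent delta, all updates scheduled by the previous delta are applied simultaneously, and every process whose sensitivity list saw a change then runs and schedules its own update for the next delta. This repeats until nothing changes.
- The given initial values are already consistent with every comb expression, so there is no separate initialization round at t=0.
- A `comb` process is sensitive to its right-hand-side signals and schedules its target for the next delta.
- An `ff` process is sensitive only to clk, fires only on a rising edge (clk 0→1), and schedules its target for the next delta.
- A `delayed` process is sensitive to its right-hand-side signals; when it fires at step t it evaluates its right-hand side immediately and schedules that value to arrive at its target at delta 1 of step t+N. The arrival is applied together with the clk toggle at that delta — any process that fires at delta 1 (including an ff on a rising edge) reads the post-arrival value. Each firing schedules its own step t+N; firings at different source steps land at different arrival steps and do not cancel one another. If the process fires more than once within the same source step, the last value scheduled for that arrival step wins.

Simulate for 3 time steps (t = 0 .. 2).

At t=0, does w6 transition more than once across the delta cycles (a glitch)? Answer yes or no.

t=0 Δ0: w7=0 w8=0 w1=0 w2=1 w4=0 w3=1 w6=0 w0=1 w5=0 clk=0
  Δ1: clk:0→1
  Δ2: w2:1→0
  Δ3: w3:1→0, w6:0→1
  Δ4: w8:0→1, w6:1→0
  Δ5: w7:0→1, w8:1→0
  Δ6: w7:1→0
  (6Δ to stable)
t=1 Δ0: w7=0 w8=0 w1=0 w2=0 w4=0 w3=0 w6=0 w0=1 w5=0 clk=1
  Δ1: clk:1→0
  (1Δ to stable)
t=2 Δ0: w7=0 w8=0 w1=0 w2=0 w4=0 w3=0 w6=0 w0=1 w5=0 clk=0
  Δ1: clk:0→1
  (1Δ to stable)

yes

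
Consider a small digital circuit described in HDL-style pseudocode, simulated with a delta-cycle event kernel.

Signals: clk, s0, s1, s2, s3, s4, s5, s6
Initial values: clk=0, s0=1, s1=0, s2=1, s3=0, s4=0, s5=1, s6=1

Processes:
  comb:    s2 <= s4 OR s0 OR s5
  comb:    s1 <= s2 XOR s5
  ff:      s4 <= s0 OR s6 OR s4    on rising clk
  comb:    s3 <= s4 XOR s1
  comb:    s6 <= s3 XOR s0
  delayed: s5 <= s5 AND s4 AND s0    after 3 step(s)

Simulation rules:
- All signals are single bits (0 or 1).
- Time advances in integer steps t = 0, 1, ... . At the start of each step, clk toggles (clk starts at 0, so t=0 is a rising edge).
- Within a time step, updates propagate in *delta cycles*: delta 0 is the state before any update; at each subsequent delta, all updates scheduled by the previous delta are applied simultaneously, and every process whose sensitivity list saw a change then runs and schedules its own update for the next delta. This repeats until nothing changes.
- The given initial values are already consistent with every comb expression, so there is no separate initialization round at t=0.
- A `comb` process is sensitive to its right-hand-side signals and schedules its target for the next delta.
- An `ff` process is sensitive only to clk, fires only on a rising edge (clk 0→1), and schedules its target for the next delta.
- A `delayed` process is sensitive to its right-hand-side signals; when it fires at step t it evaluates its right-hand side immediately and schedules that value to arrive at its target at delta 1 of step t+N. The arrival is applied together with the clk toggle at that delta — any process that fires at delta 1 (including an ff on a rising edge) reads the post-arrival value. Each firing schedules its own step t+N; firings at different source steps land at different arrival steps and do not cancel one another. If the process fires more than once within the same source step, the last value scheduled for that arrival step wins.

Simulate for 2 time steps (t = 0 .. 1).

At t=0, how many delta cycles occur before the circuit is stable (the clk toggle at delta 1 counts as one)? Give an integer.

4

[bits: s6,s4,s3,s1,s0,s5,s2,clk]
t=0: Δ0=10001110 Δ1=10001111 Δ2=11001111 Δ3=11101111 Δ4=01101111 | 4Δ
t=1: Δ0=01101111 Δ1=01101110 | 1Δ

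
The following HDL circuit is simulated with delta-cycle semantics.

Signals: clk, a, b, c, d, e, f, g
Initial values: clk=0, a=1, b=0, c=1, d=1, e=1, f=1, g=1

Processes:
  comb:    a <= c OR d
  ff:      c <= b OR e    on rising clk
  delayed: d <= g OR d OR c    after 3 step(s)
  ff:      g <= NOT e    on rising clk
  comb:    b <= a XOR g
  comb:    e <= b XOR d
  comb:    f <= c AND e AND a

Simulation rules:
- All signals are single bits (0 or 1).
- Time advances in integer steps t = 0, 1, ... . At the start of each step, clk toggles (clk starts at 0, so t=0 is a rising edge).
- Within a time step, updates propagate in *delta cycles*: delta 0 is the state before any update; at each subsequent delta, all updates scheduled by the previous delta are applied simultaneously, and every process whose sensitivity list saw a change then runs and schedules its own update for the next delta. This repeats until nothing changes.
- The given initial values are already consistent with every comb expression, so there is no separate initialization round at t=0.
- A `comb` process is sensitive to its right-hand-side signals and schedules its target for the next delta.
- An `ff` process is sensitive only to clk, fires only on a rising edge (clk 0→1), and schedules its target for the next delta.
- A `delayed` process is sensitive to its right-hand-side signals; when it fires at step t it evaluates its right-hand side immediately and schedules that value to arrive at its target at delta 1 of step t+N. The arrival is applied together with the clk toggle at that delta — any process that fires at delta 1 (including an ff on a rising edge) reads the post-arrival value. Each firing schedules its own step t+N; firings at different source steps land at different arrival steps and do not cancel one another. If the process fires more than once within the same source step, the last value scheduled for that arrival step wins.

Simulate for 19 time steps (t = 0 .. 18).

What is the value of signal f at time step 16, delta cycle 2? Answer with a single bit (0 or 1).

1

t0.Δ0 f=1 b=0 e=1 c=1 a=1 g=1 d=1 clk=0
t0.Δ1 f=1 b=0 e=1 c=1 a=1 g=1 d=1 clk=1
t0.Δ2 f=1 b=0 e=1 c=1 a=1 g=0 d=1 clk=1
t0.Δ3 f=1 b=1 e=1 c=1 a=1 g=0 d=1 clk=1
t0.Δ4 f=1 b=1 e=0 c=1 a=1 g=0 d=1 clk=1
t0.Δ5 f=0 b=1 e=0 c=1 a=1 g=0 d=1 clk=1
t1.Δ0 f=0 b=1 e=0 c=1 a=1 g=0 d=1 clk=1
t1.Δ1 f=0 b=1 e=0 c=1 a=1 g=0 d=1 clk=0
t2.Δ0 f=0 b=1 e=0 c=1 a=1 g=0 d=1 clk=0
t2.Δ1 f=0 b=1 e=0 c=1 a=1 g=0 d=1 clk=1
t2.Δ2 f=0 b=1 e=0 c=1 a=1 g=1 d=1 clk=1
t2.Δ3 f=0 b=0 e=0 c=1 a=1 g=1 d=1 clk=1
t2.Δ4 f=0 b=0 e=1 c=1 a=1 g=1 d=1 clk=1
t2.Δ5 f=1 b=0 e=1 c=1 a=1 g=1 d=1 clk=1
t3.Δ0 f=1 b=0 e=1 c=1 a=1 g=1 d=1 clk=1
t3.Δ1 f=1 b=0 e=1 c=1 a=1 g=1 d=1 clk=0
t4.Δ0 f=1 b=0 e=1 c=1 a=1 g=1 d=1 clk=0
t4.Δ1 f=1 b=0 e=1 c=1 a=1 g=1 d=1 clk=1
t4.Δ2 f=1 b=0 e=1 c=1 a=1 g=0 d=1 clk=1
t4.Δ3 f=1 b=1 e=1 c=1 a=1 g=0 d=1 clk=1
t4.Δ4 f=1 b=1 e=0 c=1 a=1 g=0 d=1 clk=1
t4.Δ5 f=0 b=1 e=0 c=1 a=1 g=0 d=1 clk=1
t5.Δ0 f=0 b=1 e=0 c=1 a=1 g=0 d=1 clk=1
t5.Δ1 f=0 b=1 e=0 c=1 a=1 g=0 d=1 clk=0
t6.Δ0 f=0 b=1 e=0 c=1 a=1 g=0 d=1 clk=0
t6.Δ1 f=0 b=1 e=0 c=1 a=1 g=0 d=1 clk=1
t6.Δ2 f=0 b=1 e=0 c=1 a=1 g=1 d=1 clk=1
t6.Δ3 f=0 b=0 e=0 c=1 a=1 g=1 d=1 clk=1
t6.Δ4 f=0 b=0 e=1 c=1 a=1 g=1 d=1 clk=1
t6.Δ5 f=1 b=0 e=1 c=1 a=1 g=1 d=1 clk=1
t7.Δ0 f=1 b=0 e=1 c=1 a=1 g=1 d=1 clk=1
t7.Δ1 f=1 b=0 e=1 c=1 a=1 g=1 d=1 clk=0
t8.Δ0 f=1 b=0 e=1 c=1 a=1 g=1 d=1 clk=0
t8.Δ1 f=1 b=0 e=1 c=1 a=1 g=1 d=1 clk=1
t8.Δ2 f=1 b=0 e=1 c=1 a=1 g=0 d=1 clk=1
t8.Δ3 f=1 b=1 e=1 c=1 a=1 g=0 d=1 clk=1
t8.Δ4 f=1 b=1 e=0 c=1 a=1 g=0 d=1 clk=1
t8.Δ5 f=0 b=1 e=0 c=1 a=1 g=0 d=1 clk=1
t9.Δ0 f=0 b=1 e=0 c=1 a=1 g=0 d=1 clk=1
t9.Δ1 f=0 b=1 e=0 c=1 a=1 g=0 d=1 clk=0
t10.Δ0 f=0 b=1 e=0 c=1 a=1 g=0 d=1 clk=0
t10.Δ1 f=0 b=1 e=0 c=1 a=1 g=0 d=1 clk=1
t10.Δ2 f=0 b=1 e=0 c=1 a=1 g=1 d=1 clk=1
t10.Δ3 f=0 b=0 e=0 c=1 a=1 g=1 d=1 clk=1
t10.Δ4 f=0 b=0 e=1 c=1 a=1 g=1 d=1 clk=1
t10.Δ5 f=1 b=0 e=1 c=1 a=1 g=1 d=1 clk=1
t11.Δ0 f=1 b=0 e=1 c=1 a=1 g=1 d=1 clk=1
t11.Δ1 f=1 b=0 e=1 c=1 a=1 g=1 d=1 clk=0
t12.Δ0 f=1 b=0 e=1 c=1 a=1 g=1 d=1 clk=0
t12.Δ1 f=1 b=0 e=1 c=1 a=1 g=1 d=1 clk=1
t12.Δ2 f=1 b=0 e=1 c=1 a=1 g=0 d=1 clk=1
t12.Δ3 f=1 b=1 e=1 c=1 a=1 g=0 d=1 clk=1
t12.Δ4 f=1 b=1 e=0 c=1 a=1 g=0 d=1 clk=1
t12.Δ5 f=0 b=1 e=0 c=1 a=1 g=0 d=1 clk=1
t13.Δ0 f=0 b=1 e=0 c=1 a=1 g=0 d=1 clk=1
t13.Δ1 f=0 b=1 e=0 c=1 a=1 g=0 d=1 clk=0
t14.Δ0 f=0 b=1 e=0 c=1 a=1 g=0 d=1 clk=0
t14.Δ1 f=0 b=1 e=0 c=1 a=1 g=0 d=1 clk=1
t14.Δ2 f=0 b=1 e=0 c=1 a=1 g=1 d=1 clk=1
t14.Δ3 f=0 b=0 e=0 c=1 a=1 g=1 d=1 clk=1
t14.Δ4 f=0 b=0 e=1 c=1 a=1 g=1 d=1 clk=1
t14.Δ5 f=1 b=0 e=1 c=1 a=1 g=1 d=1 clk=1
t15.Δ0 f=1 b=0 e=1 c=1 a=1 g=1 d=1 clk=1
t15.Δ1 f=1 b=0 e=1 c=1 a=1 g=1 d=1 clk=0
t16.Δ0 f=1 b=0 e=1 c=1 a=1 g=1 d=1 clk=0
t16.Δ1 f=1 b=0 e=1 c=1 a=1 g=1 d=1 clk=1
t16.Δ2 f=1 b=0 e=1 c=1 a=1 g=0 d=1 clk=1
t16.Δ3 f=1 b=1 e=1 c=1 a=1 g=0 d=1 clk=1
t16.Δ4 f=1 b=1 e=0 c=1 a=1 g=0 d=1 clk=1
t16.Δ5 f=0 b=1 e=0 c=1 a=1 g=0 d=1 clk=1
t17.Δ0 f=0 b=1 e=0 c=1 a=1 g=0 d=1 clk=1
t17.Δ1 f=0 b=1 e=0 c=1 a=1 g=0 d=1 clk=0
t18.Δ0 f=0 b=1 e=0 c=1 a=1 g=0 d=1 clk=0
t18.Δ1 f=0 b=1 e=0 c=1 a=1 g=0 d=1 clk=1
t18.Δ2 f=0 b=1 e=0 c=1 a=1 g=1 d=1 clk=1
t18.Δ3 f=0 b=0 e=0 c=1 a=1 g=1 d=1 clk=1
t18.Δ4 f=0 b=0 e=1 c=1 a=1 g=1 d=1 clk=1
t18.Δ5 f=1 b=0 e=1 c=1 a=1 g=1 d=1 clk=1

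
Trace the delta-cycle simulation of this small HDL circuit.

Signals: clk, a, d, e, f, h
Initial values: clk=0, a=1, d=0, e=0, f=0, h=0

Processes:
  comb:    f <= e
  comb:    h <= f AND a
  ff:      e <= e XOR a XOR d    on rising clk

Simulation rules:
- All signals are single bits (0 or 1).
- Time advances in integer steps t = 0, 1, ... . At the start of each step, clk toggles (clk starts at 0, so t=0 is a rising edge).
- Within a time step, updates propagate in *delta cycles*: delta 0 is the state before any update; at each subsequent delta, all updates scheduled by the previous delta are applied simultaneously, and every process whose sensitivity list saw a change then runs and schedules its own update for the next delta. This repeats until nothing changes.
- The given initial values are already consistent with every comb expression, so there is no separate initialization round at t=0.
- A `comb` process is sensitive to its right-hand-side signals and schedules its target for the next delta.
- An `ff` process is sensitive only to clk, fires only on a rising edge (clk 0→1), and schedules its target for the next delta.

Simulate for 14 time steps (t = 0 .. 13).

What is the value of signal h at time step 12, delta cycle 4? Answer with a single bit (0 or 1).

[bits: h,a,e,f,clk,d]
t=0: Δ0=010000 Δ1=010010 Δ2=011010 Δ3=011110 Δ4=111110 | 4Δ
t=1: Δ0=111110 Δ1=111100 | 1Δ
t=2: Δ0=111100 Δ1=111110 Δ2=110110 Δ3=110010 Δ4=010010 | 4Δ
t=3: Δ0=010010 Δ1=010000 | 1Δ
t=4: Δ0=010000 Δ1=010010 Δ2=011010 Δ3=011110 Δ4=111110 | 4Δ
t=5: Δ0=111110 Δ1=111100 | 1Δ
t=6: Δ0=111100 Δ1=111110 Δ2=110110 Δ3=110010 Δ4=010010 | 4Δ
t=7: Δ0=010010 Δ1=010000 | 1Δ
t=8: Δ0=010000 Δ1=010010 Δ2=011010 Δ3=011110 Δ4=111110 | 4Δ
t=9: Δ0=111110 Δ1=111100 | 1Δ
t=10: Δ0=111100 Δ1=111110 Δ2=110110 Δ3=110010 Δ4=010010 | 4Δ
t=11: Δ0=010010 Δ1=010000 | 1Δ
t=12: Δ0=010000 Δ1=010010 Δ2=011010 Δ3=011110 Δ4=111110 | 4Δ
t=13: Δ0=111110 Δ1=111100 | 1Δ

1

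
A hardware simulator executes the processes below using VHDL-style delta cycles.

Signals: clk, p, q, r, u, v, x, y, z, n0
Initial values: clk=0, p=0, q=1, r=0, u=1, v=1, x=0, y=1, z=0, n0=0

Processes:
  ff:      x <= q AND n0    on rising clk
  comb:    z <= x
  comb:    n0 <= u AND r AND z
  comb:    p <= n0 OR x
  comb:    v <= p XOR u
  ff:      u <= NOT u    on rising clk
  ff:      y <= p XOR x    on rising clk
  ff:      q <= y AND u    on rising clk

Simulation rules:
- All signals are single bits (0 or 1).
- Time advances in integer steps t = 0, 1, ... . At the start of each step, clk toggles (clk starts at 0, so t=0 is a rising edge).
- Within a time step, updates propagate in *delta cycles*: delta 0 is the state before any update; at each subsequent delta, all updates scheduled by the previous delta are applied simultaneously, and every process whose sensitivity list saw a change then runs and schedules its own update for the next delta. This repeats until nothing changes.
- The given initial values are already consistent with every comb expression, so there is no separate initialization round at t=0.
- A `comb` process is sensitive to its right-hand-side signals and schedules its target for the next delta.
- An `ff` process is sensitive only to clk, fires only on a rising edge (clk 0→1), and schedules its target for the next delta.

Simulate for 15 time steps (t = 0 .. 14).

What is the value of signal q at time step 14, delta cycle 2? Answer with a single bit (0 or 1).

t=0 Δ0: q=1 n0=0 p=0 v=1 y=1 z=0 r=0 x=0 clk=0 u=1
  Δ1: clk:0→1
  Δ2: y:1→0, u:1→0
  Δ3: v:1→0
  (3Δ to stable)
t=1 Δ0: q=1 n0=0 p=0 v=0 y=0 z=0 r=0 x=0 clk=1 u=0
  Δ1: clk:1→0
  (1Δ to stable)
t=2 Δ0: q=1 n0=0 p=0 v=0 y=0 z=0 r=0 x=0 clk=0 u=0
  Δ1: clk:0→1
  Δ2: q:1→0, u:0→1
  Δ3: v:0→1
  (3Δ to stable)
t=3 Δ0: q=0 n0=0 p=0 v=1 y=0 z=0 r=0 x=0 clk=1 u=1
  Δ1: clk:1→0
  (1Δ to stable)
t=4 Δ0: q=0 n0=0 p=0 v=1 y=0 z=0 r=0 x=0 clk=0 u=1
  Δ1: clk:0→1
  Δ2: u:1→0
  Δ3: v:1→0
  (3Δ to stable)
t=5 Δ0: q=0 n0=0 p=0 v=0 y=0 z=0 r=0 x=0 clk=1 u=0
  Δ1: clk:1→0
  (1Δ to stable)
t=6 Δ0: q=0 n0=0 p=0 v=0 y=0 z=0 r=0 x=0 clk=0 u=0
  Δ1: clk:0→1
  Δ2: u:0→1
  Δ3: v:0→1
  (3Δ to stable)
t=7 Δ0: q=0 n0=0 p=0 v=1 y=0 z=0 r=0 x=0 clk=1 u=1
  Δ1: clk:1→0
  (1Δ to stable)
t=8 Δ0: q=0 n0=0 p=0 v=1 y=0 z=0 r=0 x=0 clk=0 u=1
  Δ1: clk:0→1
  Δ2: u:1→0
  Δ3: v:1→0
  (3Δ to stable)
t=9 Δ0: q=0 n0=0 p=0 v=0 y=0 z=0 r=0 x=0 clk=1 u=0
  Δ1: clk:1→0
  (1Δ to stable)
t=10 Δ0: q=0 n0=0 p=0 v=0 y=0 z=0 r=0 x=0 clk=0 u=0
  Δ1: clk:0→1
  Δ2: u:0→1
  Δ3: v:0→1
  (3Δ to stable)
t=11 Δ0: q=0 n0=0 p=0 v=1 y=0 z=0 r=0 x=0 clk=1 u=1
  Δ1: clk:1→0
  (1Δ to stable)
t=12 Δ0: q=0 n0=0 p=0 v=1 y=0 z=0 r=0 x=0 clk=0 u=1
  Δ1: clk:0→1
  Δ2: u:1→0
  Δ3: v:1→0
  (3Δ to stable)
t=13 Δ0: q=0 n0=0 p=0 v=0 y=0 z=0 r=0 x=0 clk=1 u=0
  Δ1: clk:1→0
  (1Δ to stable)
t=14 Δ0: q=0 n0=0 p=0 v=0 y=0 z=0 r=0 x=0 clk=0 u=0
  Δ1: clk:0→1
  Δ2: u:0→1
  Δ3: v:0→1
  (3Δ to stable)

0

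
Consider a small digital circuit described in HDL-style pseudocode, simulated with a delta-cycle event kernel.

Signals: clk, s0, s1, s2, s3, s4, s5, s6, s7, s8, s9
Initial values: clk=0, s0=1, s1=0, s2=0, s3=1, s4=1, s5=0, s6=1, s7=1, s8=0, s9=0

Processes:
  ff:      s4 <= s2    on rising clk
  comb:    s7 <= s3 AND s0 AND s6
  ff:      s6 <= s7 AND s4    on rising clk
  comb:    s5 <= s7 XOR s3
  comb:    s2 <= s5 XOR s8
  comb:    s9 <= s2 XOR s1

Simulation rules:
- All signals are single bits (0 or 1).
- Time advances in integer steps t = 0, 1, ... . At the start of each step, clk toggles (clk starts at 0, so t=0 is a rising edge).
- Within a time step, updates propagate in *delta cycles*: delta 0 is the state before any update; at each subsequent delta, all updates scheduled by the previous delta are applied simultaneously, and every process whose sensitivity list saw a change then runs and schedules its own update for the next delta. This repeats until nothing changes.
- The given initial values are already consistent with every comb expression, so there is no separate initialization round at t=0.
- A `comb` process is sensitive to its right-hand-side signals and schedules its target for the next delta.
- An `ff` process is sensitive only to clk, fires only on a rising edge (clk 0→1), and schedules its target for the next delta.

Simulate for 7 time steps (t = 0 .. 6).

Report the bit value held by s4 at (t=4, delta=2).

1

t=0 Δ0: s3=1 s2=0 s0=1 s5=0 s1=0 s6=1 clk=0 s4=1 s7=1 s8=0 s9=0
  Δ1: clk:0→1
  Δ2: s4:1→0
  (2Δ to stable)
t=1 Δ0: s3=1 s2=0 s0=1 s5=0 s1=0 s6=1 clk=1 s4=0 s7=1 s8=0 s9=0
  Δ1: clk:1→0
  (1Δ to stable)
t=2 Δ0: s3=1 s2=0 s0=1 s5=0 s1=0 s6=1 clk=0 s4=0 s7=1 s8=0 s9=0
  Δ1: clk:0→1
  Δ2: s6:1→0
  Δ3: s7:1→0
  Δ4: s5:0→1
  Δ5: s2:0→1
  Δ6: s9:0→1
  (6Δ to stable)
t=3 Δ0: s3=1 s2=1 s0=1 s5=1 s1=0 s6=0 clk=1 s4=0 s7=0 s8=0 s9=1
  Δ1: clk:1→0
  (1Δ to stable)
t=4 Δ0: s3=1 s2=1 s0=1 s5=1 s1=0 s6=0 clk=0 s4=0 s7=0 s8=0 s9=1
  Δ1: clk:0→1
  Δ2: s4:0→1
  (2Δ to stable)
t=5 Δ0: s3=1 s2=1 s0=1 s5=1 s1=0 s6=0 clk=1 s4=1 s7=0 s8=0 s9=1
  Δ1: clk:1→0
  (1Δ to stable)
t=6 Δ0: s3=1 s2=1 s0=1 s5=1 s1=0 s6=0 clk=0 s4=1 s7=0 s8=0 s9=1
  Δ1: clk:0→1
  (1Δ to stable)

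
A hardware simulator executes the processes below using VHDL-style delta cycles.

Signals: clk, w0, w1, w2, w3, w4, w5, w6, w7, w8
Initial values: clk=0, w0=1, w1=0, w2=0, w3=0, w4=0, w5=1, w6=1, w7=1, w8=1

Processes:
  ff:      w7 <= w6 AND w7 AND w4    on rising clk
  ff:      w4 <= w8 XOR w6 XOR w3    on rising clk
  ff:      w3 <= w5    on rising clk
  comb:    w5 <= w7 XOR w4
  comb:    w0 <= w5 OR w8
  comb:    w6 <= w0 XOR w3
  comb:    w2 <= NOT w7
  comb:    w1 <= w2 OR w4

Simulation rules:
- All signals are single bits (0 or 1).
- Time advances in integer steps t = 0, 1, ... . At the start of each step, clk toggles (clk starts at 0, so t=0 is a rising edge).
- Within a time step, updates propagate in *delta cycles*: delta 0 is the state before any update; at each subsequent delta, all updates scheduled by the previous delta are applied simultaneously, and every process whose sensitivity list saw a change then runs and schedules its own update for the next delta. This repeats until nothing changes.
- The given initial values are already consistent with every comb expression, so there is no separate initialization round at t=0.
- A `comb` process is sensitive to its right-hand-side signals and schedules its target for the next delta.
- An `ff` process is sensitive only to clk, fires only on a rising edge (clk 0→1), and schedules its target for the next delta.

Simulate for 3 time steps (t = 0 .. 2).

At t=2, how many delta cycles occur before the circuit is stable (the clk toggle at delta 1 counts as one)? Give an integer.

3

[bits: clk,w1,w8,w5,w0,w6,w2,w3,w4,w7]
t=0: Δ0=0011110001 Δ1=1011110001 Δ2=1011110100 Δ3=1010101100 Δ4=1110101100 | 4Δ
t=1: Δ0=1110101100 Δ1=0110101100 | 1Δ
t=2: Δ0=0110101100 Δ1=1110101100 Δ2=1110101000 Δ3=1110111000 | 3Δ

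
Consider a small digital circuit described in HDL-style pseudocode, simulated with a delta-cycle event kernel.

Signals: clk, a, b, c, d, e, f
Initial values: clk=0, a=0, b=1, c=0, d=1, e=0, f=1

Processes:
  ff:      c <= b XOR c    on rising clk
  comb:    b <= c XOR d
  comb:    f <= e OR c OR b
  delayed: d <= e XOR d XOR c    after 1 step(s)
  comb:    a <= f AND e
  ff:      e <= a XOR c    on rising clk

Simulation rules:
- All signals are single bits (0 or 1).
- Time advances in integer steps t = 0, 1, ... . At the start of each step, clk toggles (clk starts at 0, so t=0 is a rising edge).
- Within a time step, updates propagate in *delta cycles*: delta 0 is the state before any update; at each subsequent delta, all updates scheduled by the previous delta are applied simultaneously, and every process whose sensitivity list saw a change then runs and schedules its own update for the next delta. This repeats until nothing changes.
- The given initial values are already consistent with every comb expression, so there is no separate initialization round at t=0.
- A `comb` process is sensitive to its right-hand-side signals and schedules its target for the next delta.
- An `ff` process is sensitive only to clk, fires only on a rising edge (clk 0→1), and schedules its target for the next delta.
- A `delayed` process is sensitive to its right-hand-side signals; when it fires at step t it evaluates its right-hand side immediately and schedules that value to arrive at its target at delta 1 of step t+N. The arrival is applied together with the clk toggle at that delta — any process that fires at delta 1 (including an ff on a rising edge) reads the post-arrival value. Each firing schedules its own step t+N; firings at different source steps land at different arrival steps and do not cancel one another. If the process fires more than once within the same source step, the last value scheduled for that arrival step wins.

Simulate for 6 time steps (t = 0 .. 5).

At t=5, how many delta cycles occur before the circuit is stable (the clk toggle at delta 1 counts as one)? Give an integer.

2

t=0 Δ0: f=1 b=1 a=0 c=0 clk=0 e=0 d=1
  Δ1: clk:0→1
  Δ2: c:0→1
  Δ3: b:1→0
  (3Δ to stable)
t=1 Δ0: f=1 b=0 a=0 c=1 clk=1 e=0 d=1
  Δ1: clk:1→0, d:1→0
  Δ2: b:0→1
  (2Δ to stable)
t=2 Δ0: f=1 b=1 a=0 c=1 clk=0 e=0 d=0
  Δ1: clk:0→1, d:0→1
  Δ2: b:1→0, c:1→0, e:0→1
  Δ3: b:0→1, a:0→1
  (3Δ to stable)
t=3 Δ0: f=1 b=1 a=1 c=0 clk=1 e=1 d=1
  Δ1: clk:1→0, d:1→0
  Δ2: b:1→0
  (2Δ to stable)
t=4 Δ0: f=1 b=0 a=1 c=0 clk=0 e=1 d=0
  Δ1: clk:0→1, d:0→1
  Δ2: b:0→1
  (2Δ to stable)
t=5 Δ0: f=1 b=1 a=1 c=0 clk=1 e=1 d=1
  Δ1: clk:1→0, d:1→0
  Δ2: b:1→0
  (2Δ to stable)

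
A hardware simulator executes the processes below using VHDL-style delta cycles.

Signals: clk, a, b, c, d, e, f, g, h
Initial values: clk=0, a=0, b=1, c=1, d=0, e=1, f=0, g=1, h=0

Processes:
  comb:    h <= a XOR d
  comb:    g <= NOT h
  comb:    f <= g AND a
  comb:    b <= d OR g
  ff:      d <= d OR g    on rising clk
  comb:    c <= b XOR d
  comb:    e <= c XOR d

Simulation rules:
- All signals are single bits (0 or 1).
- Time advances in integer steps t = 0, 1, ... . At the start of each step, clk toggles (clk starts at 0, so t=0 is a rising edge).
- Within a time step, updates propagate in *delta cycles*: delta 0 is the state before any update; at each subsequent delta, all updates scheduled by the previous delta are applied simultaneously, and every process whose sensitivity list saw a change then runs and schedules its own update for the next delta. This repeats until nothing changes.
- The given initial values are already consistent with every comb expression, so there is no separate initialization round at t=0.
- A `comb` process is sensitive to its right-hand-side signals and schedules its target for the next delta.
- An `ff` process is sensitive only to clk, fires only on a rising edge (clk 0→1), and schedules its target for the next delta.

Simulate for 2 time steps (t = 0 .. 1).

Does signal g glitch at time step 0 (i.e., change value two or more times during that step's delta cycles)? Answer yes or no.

[bits: g,h,e,c,f,b,clk,d,a]
t=0: Δ0=101101000 Δ1=101101100 Δ2=101101110 Δ3=110001110 Δ4=011001110 | 4Δ
t=1: Δ0=011001110 Δ1=011001010 | 1Δ

no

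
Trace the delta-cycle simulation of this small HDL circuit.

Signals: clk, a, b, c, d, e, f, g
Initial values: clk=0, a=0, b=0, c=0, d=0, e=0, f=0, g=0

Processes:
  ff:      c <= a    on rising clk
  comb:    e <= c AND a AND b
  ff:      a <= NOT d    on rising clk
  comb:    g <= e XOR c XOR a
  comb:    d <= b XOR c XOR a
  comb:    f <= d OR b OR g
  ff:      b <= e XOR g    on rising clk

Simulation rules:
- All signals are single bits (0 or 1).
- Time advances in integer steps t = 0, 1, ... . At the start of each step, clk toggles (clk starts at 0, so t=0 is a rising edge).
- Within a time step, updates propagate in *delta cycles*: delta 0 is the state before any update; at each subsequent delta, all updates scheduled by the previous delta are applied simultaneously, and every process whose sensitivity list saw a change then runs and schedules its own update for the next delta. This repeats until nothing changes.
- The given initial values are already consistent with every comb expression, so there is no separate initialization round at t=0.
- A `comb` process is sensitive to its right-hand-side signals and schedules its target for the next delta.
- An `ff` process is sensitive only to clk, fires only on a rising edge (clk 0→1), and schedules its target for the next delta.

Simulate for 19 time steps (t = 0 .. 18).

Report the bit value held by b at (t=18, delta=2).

1

t=0 Δ0: d=0 a=0 g=0 c=0 b=0 e=0 clk=0 f=0
  Δ1: clk:0→1
  Δ2: a:0→1
  Δ3: d:0→1, g:0→1
  Δ4: f:0→1
  (4Δ to stable)
t=1 Δ0: d=1 a=1 g=1 c=0 b=0 e=0 clk=1 f=1
  Δ1: clk:1→0
  (1Δ to stable)
t=2 Δ0: d=1 a=1 g=1 c=0 b=0 e=0 clk=0 f=1
  Δ1: clk:0→1
  Δ2: a:1→0, c:0→1, b:0→1
  Δ3: d:1→0
  (3Δ to stable)
t=3 Δ0: d=0 a=0 g=1 c=1 b=1 e=0 clk=1 f=1
  Δ1: clk:1→0
  (1Δ to stable)
t=4 Δ0: d=0 a=0 g=1 c=1 b=1 e=0 clk=0 f=1
  Δ1: clk:0→1
  Δ2: a:0→1, c:1→0
  (2Δ to stable)
t=5 Δ0: d=0 a=1 g=1 c=0 b=1 e=0 clk=1 f=1
  Δ1: clk:1→0
  (1Δ to stable)
t=6 Δ0: d=0 a=1 g=1 c=0 b=1 e=0 clk=0 f=1
  Δ1: clk:0→1
  Δ2: c:0→1
  Δ3: d:0→1, g:1→0, e:0→1
  Δ4: g:0→1
  (4Δ to stable)
t=7 Δ0: d=1 a=1 g=1 c=1 b=1 e=1 clk=1 f=1
  Δ1: clk:1→0
  (1Δ to stable)
t=8 Δ0: d=1 a=1 g=1 c=1 b=1 e=1 clk=0 f=1
  Δ1: clk:0→1
  Δ2: a:1→0, b:1→0
  Δ3: g:1→0, e:1→0
  Δ4: g:0→1
  (4Δ to stable)
t=9 Δ0: d=1 a=0 g=1 c=1 b=0 e=0 clk=1 f=1
  Δ1: clk:1→0
  (1Δ to stable)
t=10 Δ0: d=1 a=0 g=1 c=1 b=0 e=0 clk=0 f=1
  Δ1: clk:0→1
  Δ2: c:1→0, b:0→1
  Δ3: g:1→0
  (3Δ to stable)
t=11 Δ0: d=1 a=0 g=0 c=0 b=1 e=0 clk=1 f=1
  Δ1: clk:1→0
  (1Δ to stable)
t=12 Δ0: d=1 a=0 g=0 c=0 b=1 e=0 clk=0 f=1
  Δ1: clk:0→1
  Δ2: b:1→0
  Δ3: d:1→0
  Δ4: f:1→0
  (4Δ to stable)
t=13 Δ0: d=0 a=0 g=0 c=0 b=0 e=0 clk=1 f=0
  Δ1: clk:1→0
  (1Δ to stable)
t=14 Δ0: d=0 a=0 g=0 c=0 b=0 e=0 clk=0 f=0
  Δ1: clk:0→1
  Δ2: a:0→1
  Δ3: d:0→1, g:0→1
  Δ4: f:0→1
  (4Δ to stable)
t=15 Δ0: d=1 a=1 g=1 c=0 b=0 e=0 clk=1 f=1
  Δ1: clk:1→0
  (1Δ to stable)
t=16 Δ0: d=1 a=1 g=1 c=0 b=0 e=0 clk=0 f=1
  Δ1: clk:0→1
  Δ2: a:1→0, c:0→1, b:0→1
  Δ3: d:1→0
  (3Δ to stable)
t=17 Δ0: d=0 a=0 g=1 c=1 b=1 e=0 clk=1 f=1
  Δ1: clk:1→0
  (1Δ to stable)
t=18 Δ0: d=0 a=0 g=1 c=1 b=1 e=0 clk=0 f=1
  Δ1: clk:0→1
  Δ2: a:0→1, c:1→0
  (2Δ to stable)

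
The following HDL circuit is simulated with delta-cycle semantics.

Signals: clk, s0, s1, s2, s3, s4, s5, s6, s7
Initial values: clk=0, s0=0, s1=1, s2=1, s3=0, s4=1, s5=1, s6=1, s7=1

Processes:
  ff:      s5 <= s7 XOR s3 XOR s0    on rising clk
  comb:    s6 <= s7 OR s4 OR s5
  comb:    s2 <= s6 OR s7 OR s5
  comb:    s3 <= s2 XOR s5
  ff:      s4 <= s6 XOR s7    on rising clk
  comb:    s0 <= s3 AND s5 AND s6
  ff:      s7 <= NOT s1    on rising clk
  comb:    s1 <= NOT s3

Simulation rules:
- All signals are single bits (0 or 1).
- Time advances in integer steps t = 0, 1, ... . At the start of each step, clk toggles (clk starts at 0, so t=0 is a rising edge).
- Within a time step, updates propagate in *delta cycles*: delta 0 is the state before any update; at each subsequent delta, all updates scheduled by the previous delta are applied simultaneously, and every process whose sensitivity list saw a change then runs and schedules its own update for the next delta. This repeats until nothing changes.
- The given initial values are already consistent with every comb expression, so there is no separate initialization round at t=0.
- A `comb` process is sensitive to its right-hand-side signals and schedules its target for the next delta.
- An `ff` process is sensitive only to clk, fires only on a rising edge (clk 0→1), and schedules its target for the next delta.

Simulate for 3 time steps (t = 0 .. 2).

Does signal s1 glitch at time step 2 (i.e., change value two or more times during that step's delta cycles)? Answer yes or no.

no

t0.Δ0 s7=1 s0=0 s6=1 s5=1 s4=1 clk=0 s2=1 s3=0 s1=1
t0.Δ1 s7=1 s0=0 s6=1 s5=1 s4=1 clk=1 s2=1 s3=0 s1=1
t0.Δ2 s7=0 s0=0 s6=1 s5=1 s4=0 clk=1 s2=1 s3=0 s1=1
t1.Δ0 s7=0 s0=0 s6=1 s5=1 s4=0 clk=1 s2=1 s3=0 s1=1
t1.Δ1 s7=0 s0=0 s6=1 s5=1 s4=0 clk=0 s2=1 s3=0 s1=1
t2.Δ0 s7=0 s0=0 s6=1 s5=1 s4=0 clk=0 s2=1 s3=0 s1=1
t2.Δ1 s7=0 s0=0 s6=1 s5=1 s4=0 clk=1 s2=1 s3=0 s1=1
t2.Δ2 s7=0 s0=0 s6=1 s5=0 s4=1 clk=1 s2=1 s3=0 s1=1
t2.Δ3 s7=0 s0=0 s6=1 s5=0 s4=1 clk=1 s2=1 s3=1 s1=1
t2.Δ4 s7=0 s0=0 s6=1 s5=0 s4=1 clk=1 s2=1 s3=1 s1=0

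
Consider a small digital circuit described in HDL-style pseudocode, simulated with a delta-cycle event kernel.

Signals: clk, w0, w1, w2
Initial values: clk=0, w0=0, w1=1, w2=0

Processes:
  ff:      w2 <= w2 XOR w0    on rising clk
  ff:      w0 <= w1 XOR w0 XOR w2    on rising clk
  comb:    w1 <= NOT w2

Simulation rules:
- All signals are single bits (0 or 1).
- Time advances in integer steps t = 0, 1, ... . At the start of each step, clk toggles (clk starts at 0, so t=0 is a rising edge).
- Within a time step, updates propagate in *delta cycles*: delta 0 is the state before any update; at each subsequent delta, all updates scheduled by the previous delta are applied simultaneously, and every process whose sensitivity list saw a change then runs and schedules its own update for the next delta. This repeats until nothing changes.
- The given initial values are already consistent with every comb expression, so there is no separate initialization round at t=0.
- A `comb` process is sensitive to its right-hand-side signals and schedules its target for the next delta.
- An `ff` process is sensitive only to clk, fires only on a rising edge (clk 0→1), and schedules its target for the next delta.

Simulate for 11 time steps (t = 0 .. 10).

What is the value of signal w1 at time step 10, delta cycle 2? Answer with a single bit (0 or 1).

t0.Δ0 w0=0 w1=1 clk=0 w2=0
t0.Δ1 w0=0 w1=1 clk=1 w2=0
t0.Δ2 w0=1 w1=1 clk=1 w2=0
t1.Δ0 w0=1 w1=1 clk=1 w2=0
t1.Δ1 w0=1 w1=1 clk=0 w2=0
t2.Δ0 w0=1 w1=1 clk=0 w2=0
t2.Δ1 w0=1 w1=1 clk=1 w2=0
t2.Δ2 w0=0 w1=1 clk=1 w2=1
t2.Δ3 w0=0 w1=0 clk=1 w2=1
t3.Δ0 w0=0 w1=0 clk=1 w2=1
t3.Δ1 w0=0 w1=0 clk=0 w2=1
t4.Δ0 w0=0 w1=0 clk=0 w2=1
t4.Δ1 w0=0 w1=0 clk=1 w2=1
t4.Δ2 w0=1 w1=0 clk=1 w2=1
t5.Δ0 w0=1 w1=0 clk=1 w2=1
t5.Δ1 w0=1 w1=0 clk=0 w2=1
t6.Δ0 w0=1 w1=0 clk=0 w2=1
t6.Δ1 w0=1 w1=0 clk=1 w2=1
t6.Δ2 w0=0 w1=0 clk=1 w2=0
t6.Δ3 w0=0 w1=1 clk=1 w2=0
t7.Δ0 w0=0 w1=1 clk=1 w2=0
t7.Δ1 w0=0 w1=1 clk=0 w2=0
t8.Δ0 w0=0 w1=1 clk=0 w2=0
t8.Δ1 w0=0 w1=1 clk=1 w2=0
t8.Δ2 w0=1 w1=1 clk=1 w2=0
t9.Δ0 w0=1 w1=1 clk=1 w2=0
t9.Δ1 w0=1 w1=1 clk=0 w2=0
t10.Δ0 w0=1 w1=1 clk=0 w2=0
t10.Δ1 w0=1 w1=1 clk=1 w2=0
t10.Δ2 w0=0 w1=1 clk=1 w2=1
t10.Δ3 w0=0 w1=0 clk=1 w2=1

1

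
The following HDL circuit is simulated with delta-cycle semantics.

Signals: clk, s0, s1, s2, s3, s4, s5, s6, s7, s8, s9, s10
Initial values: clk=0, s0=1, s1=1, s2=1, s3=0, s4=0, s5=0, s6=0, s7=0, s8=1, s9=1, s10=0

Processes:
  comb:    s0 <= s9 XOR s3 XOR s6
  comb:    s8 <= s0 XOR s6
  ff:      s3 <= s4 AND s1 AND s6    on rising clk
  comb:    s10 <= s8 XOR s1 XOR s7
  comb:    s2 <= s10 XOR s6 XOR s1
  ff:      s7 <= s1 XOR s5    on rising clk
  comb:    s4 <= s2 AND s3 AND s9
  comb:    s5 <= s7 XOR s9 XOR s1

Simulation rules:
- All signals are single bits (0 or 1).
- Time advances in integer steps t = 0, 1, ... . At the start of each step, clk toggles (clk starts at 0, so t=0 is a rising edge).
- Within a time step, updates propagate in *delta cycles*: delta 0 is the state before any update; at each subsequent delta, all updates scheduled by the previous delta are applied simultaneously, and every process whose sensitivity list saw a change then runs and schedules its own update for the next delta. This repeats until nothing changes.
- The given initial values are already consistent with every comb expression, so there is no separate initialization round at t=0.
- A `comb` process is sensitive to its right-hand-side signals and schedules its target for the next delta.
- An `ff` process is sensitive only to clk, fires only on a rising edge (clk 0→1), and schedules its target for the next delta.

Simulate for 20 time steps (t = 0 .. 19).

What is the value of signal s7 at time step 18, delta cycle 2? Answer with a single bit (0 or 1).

t=0 Δ0: s1=1 s2=1 s10=0 s8=1 s6=0 s3=0 s7=0 s5=0 s0=1 clk=0 s4=0 s9=1
  Δ1: clk:0→1
  Δ2: s7:0→1
  Δ3: s10:0→1, s5:0→1
  Δ4: s2:1→0
  (4Δ to stable)
t=1 Δ0: s1=1 s2=0 s10=1 s8=1 s6=0 s3=0 s7=1 s5=1 s0=1 clk=1 s4=0 s9=1
  Δ1: clk:1→0
  (1Δ to stable)
t=2 Δ0: s1=1 s2=0 s10=1 s8=1 s6=0 s3=0 s7=1 s5=1 s0=1 clk=0 s4=0 s9=1
  Δ1: clk:0→1
  Δ2: s7:1→0
  Δ3: s10:1→0, s5:1→0
  Δ4: s2:0→1
  (4Δ to stable)
t=3 Δ0: s1=1 s2=1 s10=0 s8=1 s6=0 s3=0 s7=0 s5=0 s0=1 clk=1 s4=0 s9=1
  Δ1: clk:1→0
  (1Δ to stable)
t=4 Δ0: s1=1 s2=1 s10=0 s8=1 s6=0 s3=0 s7=0 s5=0 s0=1 clk=0 s4=0 s9=1
  Δ1: clk:0→1
  Δ2: s7:0→1
  Δ3: s10:0→1, s5:0→1
  Δ4: s2:1→0
  (4Δ to stable)
t=5 Δ0: s1=1 s2=0 s10=1 s8=1 s6=0 s3=0 s7=1 s5=1 s0=1 clk=1 s4=0 s9=1
  Δ1: clk:1→0
  (1Δ to stable)
t=6 Δ0: s1=1 s2=0 s10=1 s8=1 s6=0 s3=0 s7=1 s5=1 s0=1 clk=0 s4=0 s9=1
  Δ1: clk:0→1
  Δ2: s7:1→0
  Δ3: s10:1→0, s5:1→0
  Δ4: s2:0→1
  (4Δ to stable)
t=7 Δ0: s1=1 s2=1 s10=0 s8=1 s6=0 s3=0 s7=0 s5=0 s0=1 clk=1 s4=0 s9=1
  Δ1: clk:1→0
  (1Δ to stable)
t=8 Δ0: s1=1 s2=1 s10=0 s8=1 s6=0 s3=0 s7=0 s5=0 s0=1 clk=0 s4=0 s9=1
  Δ1: clk:0→1
  Δ2: s7:0→1
  Δ3: s10:0→1, s5:0→1
  Δ4: s2:1→0
  (4Δ to stable)
t=9 Δ0: s1=1 s2=0 s10=1 s8=1 s6=0 s3=0 s7=1 s5=1 s0=1 clk=1 s4=0 s9=1
  Δ1: clk:1→0
  (1Δ to stable)
t=10 Δ0: s1=1 s2=0 s10=1 s8=1 s6=0 s3=0 s7=1 s5=1 s0=1 clk=0 s4=0 s9=1
  Δ1: clk:0→1
  Δ2: s7:1→0
  Δ3: s10:1→0, s5:1→0
  Δ4: s2:0→1
  (4Δ to stable)
t=11 Δ0: s1=1 s2=1 s10=0 s8=1 s6=0 s3=0 s7=0 s5=0 s0=1 clk=1 s4=0 s9=1
  Δ1: clk:1→0
  (1Δ to stable)
t=12 Δ0: s1=1 s2=1 s10=0 s8=1 s6=0 s3=0 s7=0 s5=0 s0=1 clk=0 s4=0 s9=1
  Δ1: clk:0→1
  Δ2: s7:0→1
  Δ3: s10:0→1, s5:0→1
  Δ4: s2:1→0
  (4Δ to stable)
t=13 Δ0: s1=1 s2=0 s10=1 s8=1 s6=0 s3=0 s7=1 s5=1 s0=1 clk=1 s4=0 s9=1
  Δ1: clk:1→0
  (1Δ to stable)
t=14 Δ0: s1=1 s2=0 s10=1 s8=1 s6=0 s3=0 s7=1 s5=1 s0=1 clk=0 s4=0 s9=1
  Δ1: clk:0→1
  Δ2: s7:1→0
  Δ3: s10:1→0, s5:1→0
  Δ4: s2:0→1
  (4Δ to stable)
t=15 Δ0: s1=1 s2=1 s10=0 s8=1 s6=0 s3=0 s7=0 s5=0 s0=1 clk=1 s4=0 s9=1
  Δ1: clk:1→0
  (1Δ to stable)
t=16 Δ0: s1=1 s2=1 s10=0 s8=1 s6=0 s3=0 s7=0 s5=0 s0=1 clk=0 s4=0 s9=1
  Δ1: clk:0→1
  Δ2: s7:0→1
  Δ3: s10:0→1, s5:0→1
  Δ4: s2:1→0
  (4Δ to stable)
t=17 Δ0: s1=1 s2=0 s10=1 s8=1 s6=0 s3=0 s7=1 s5=1 s0=1 clk=1 s4=0 s9=1
  Δ1: clk:1→0
  (1Δ to stable)
t=18 Δ0: s1=1 s2=0 s10=1 s8=1 s6=0 s3=0 s7=1 s5=1 s0=1 clk=0 s4=0 s9=1
  Δ1: clk:0→1
  Δ2: s7:1→0
  Δ3: s10:1→0, s5:1→0
  Δ4: s2:0→1
  (4Δ to stable)
t=19 Δ0: s1=1 s2=1 s10=0 s8=1 s6=0 s3=0 s7=0 s5=0 s0=1 clk=1 s4=0 s9=1
  Δ1: clk:1→0
  (1Δ to stable)

0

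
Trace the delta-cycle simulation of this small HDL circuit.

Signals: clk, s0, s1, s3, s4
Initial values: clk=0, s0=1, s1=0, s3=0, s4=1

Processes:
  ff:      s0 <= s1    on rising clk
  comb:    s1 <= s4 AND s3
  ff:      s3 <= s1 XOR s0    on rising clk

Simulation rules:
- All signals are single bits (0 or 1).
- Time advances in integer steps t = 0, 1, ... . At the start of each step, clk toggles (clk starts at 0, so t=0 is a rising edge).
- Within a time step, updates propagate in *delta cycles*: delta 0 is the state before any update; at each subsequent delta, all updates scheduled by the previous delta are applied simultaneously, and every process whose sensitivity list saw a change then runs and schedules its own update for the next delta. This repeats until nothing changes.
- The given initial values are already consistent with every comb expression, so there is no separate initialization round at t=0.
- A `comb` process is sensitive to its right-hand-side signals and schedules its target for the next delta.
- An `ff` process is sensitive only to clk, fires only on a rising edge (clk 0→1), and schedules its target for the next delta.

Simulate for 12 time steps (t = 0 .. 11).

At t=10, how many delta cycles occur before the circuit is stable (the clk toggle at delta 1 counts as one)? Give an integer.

3

[bits: s0,clk,s1,s3,s4]
t=0: Δ0=10001 Δ1=11001 Δ2=01011 Δ3=01111 | 3Δ
t=1: Δ0=01111 Δ1=00111 | 1Δ
t=2: Δ0=00111 Δ1=01111 Δ2=11111 | 2Δ
t=3: Δ0=11111 Δ1=10111 | 1Δ
t=4: Δ0=10111 Δ1=11111 Δ2=11101 Δ3=11001 | 3Δ
t=5: Δ0=11001 Δ1=10001 | 1Δ
t=6: Δ0=10001 Δ1=11001 Δ2=01011 Δ3=01111 | 3Δ
t=7: Δ0=01111 Δ1=00111 | 1Δ
t=8: Δ0=00111 Δ1=01111 Δ2=11111 | 2Δ
t=9: Δ0=11111 Δ1=10111 | 1Δ
t=10: Δ0=10111 Δ1=11111 Δ2=11101 Δ3=11001 | 3Δ
t=11: Δ0=11001 Δ1=10001 | 1Δ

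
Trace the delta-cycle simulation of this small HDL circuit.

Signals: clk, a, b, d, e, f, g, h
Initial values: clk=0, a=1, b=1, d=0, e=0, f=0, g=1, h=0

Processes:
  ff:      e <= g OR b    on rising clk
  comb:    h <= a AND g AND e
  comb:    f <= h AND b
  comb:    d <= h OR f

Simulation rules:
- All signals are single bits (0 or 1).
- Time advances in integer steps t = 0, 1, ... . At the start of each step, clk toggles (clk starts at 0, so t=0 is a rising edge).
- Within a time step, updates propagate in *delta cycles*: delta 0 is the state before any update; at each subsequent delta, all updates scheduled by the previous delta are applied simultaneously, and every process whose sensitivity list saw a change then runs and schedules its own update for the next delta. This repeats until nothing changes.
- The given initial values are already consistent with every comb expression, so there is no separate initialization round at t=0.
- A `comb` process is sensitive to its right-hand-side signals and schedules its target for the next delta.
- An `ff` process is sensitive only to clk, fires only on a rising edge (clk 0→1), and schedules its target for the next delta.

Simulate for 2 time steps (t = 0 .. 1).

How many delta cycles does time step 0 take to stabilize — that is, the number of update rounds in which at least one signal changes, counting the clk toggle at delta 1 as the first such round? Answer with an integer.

4

t=0 Δ0: b=1 e=0 h=0 d=0 g=1 f=0 a=1 clk=0
  Δ1: clk:0→1
  Δ2: e:0→1
  Δ3: h:0→1
  Δ4: d:0→1, f:0→1
  (4Δ to stable)
t=1 Δ0: b=1 e=1 h=1 d=1 g=1 f=1 a=1 clk=1
  Δ1: clk:1→0
  (1Δ to stable)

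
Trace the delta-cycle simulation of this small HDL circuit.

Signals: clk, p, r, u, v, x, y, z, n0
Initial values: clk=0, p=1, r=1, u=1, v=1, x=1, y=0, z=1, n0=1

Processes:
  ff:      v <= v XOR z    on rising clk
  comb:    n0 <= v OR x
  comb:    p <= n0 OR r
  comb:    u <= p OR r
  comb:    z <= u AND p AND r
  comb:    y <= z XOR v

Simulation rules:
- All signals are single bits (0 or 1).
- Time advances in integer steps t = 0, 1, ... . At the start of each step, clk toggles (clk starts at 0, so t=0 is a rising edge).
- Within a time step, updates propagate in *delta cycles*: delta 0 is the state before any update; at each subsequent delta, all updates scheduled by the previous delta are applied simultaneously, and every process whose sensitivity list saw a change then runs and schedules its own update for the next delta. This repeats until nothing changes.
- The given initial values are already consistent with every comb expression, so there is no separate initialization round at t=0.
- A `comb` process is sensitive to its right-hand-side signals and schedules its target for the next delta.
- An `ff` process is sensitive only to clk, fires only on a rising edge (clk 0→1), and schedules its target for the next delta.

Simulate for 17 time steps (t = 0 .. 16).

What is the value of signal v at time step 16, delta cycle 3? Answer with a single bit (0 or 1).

0

[bits: clk,u,n0,v,x,p,y,z,r]
t=0: Δ0=011111011 Δ1=111111011 Δ2=111011011 Δ3=111011111 | 3Δ
t=1: Δ0=111011111 Δ1=011011111 | 1Δ
t=2: Δ0=011011111 Δ1=111011111 Δ2=111111111 Δ3=111111011 | 3Δ
t=3: Δ0=111111011 Δ1=011111011 | 1Δ
t=4: Δ0=011111011 Δ1=111111011 Δ2=111011011 Δ3=111011111 | 3Δ
t=5: Δ0=111011111 Δ1=011011111 | 1Δ
t=6: Δ0=011011111 Δ1=111011111 Δ2=111111111 Δ3=111111011 | 3Δ
t=7: Δ0=111111011 Δ1=011111011 | 1Δ
t=8: Δ0=011111011 Δ1=111111011 Δ2=111011011 Δ3=111011111 | 3Δ
t=9: Δ0=111011111 Δ1=011011111 | 1Δ
t=10: Δ0=011011111 Δ1=111011111 Δ2=111111111 Δ3=111111011 | 3Δ
t=11: Δ0=111111011 Δ1=011111011 | 1Δ
t=12: Δ0=011111011 Δ1=111111011 Δ2=111011011 Δ3=111011111 | 3Δ
t=13: Δ0=111011111 Δ1=011011111 | 1Δ
t=14: Δ0=011011111 Δ1=111011111 Δ2=111111111 Δ3=111111011 | 3Δ
t=15: Δ0=111111011 Δ1=011111011 | 1Δ
t=16: Δ0=011111011 Δ1=111111011 Δ2=111011011 Δ3=111011111 | 3Δ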